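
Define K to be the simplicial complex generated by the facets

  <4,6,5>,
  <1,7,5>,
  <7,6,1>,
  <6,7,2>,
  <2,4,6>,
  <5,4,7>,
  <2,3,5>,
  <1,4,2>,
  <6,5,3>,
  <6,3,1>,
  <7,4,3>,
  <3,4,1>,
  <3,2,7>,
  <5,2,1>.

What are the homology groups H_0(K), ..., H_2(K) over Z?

H_0 = Z,  H_1 = Z^2,  H_2 = Z.

K has 7 vertices, 21 edges, 14 triangles.
rank ∂_0 = 0, rank ∂_1 = 6 ⇒ b_0 = 7 − 0 − 6 = 1; all invariant factors of ∂_1 are 1 so no torsion. So H_0 = Z.
rank ∂_1 = 6, rank ∂_2 = 13 ⇒ b_1 = 21 − 6 − 13 = 2; all invariant factors of ∂_2 are 1 so no torsion. So H_1 = Z^2.
rank ∂_2 = 13, rank ∂_3 = 0 ⇒ b_2 = 14 − 13 − 0 = 1. So H_2 = Z.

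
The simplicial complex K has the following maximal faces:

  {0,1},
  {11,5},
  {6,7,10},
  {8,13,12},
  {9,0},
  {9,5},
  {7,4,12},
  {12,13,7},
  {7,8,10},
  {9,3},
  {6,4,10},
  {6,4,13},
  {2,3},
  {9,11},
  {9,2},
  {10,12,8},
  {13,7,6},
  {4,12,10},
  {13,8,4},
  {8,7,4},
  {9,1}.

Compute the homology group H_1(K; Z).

We work with the vertex ordering 0 < 1 < 2 < 3 < 4 < 5 < 6 < 7 < 8 < 9 < 10 < 11 < 12 < 13. The simplices of K, each written with vertices in increasing order, are:

  0-simplices (14): [0], [1], [2], [3], [4], [5], [6], [7], [8], [9], [10], [11], [12], [13]
  1-simplices (27): (27 of them)
  2-simplices (12): [4,6,10], [4,6,13], [4,7,8], [4,7,12], [4,8,13], [4,10,12], [6,7,10], [6,7,13], [7,8,10], [7,12,13], [8,10,12], [8,12,13]

giving chain groups C_0 ≅ Z^14, C_1 ≅ Z^27, C_2 ≅ Z^12.

∂_1: C_1 → C_0 is given by ∂[p,q] = [q] − [p].
As a 14×27 matrix over Z this has rank 12, with invariant factors (1,1,1,1,1,1,1,1,1,1,1,1).

The boundary map ∂_2: C_2 → C_1 sends each 2-simplex [p,q,r] to [q,r] − [p,r] + [p,q]. For instance
  ∂[4,7,8] = [7,8] − [4,8] + [4,7],
  ∂[4,6,10] = [6,10] − [4,10] + [4,6].
As a 27×12 matrix over Z this has rank 12, with invariant factors (1,1,1,1,1,1,1,1,1,1,1,2).

From H_k ≅ ker(∂_k) / im(∂_{k+1}) we obtain:

  H_1: rank ker ∂_1 − rank ∂_2 = (27 − 12) − 12 = 3, and ∂_2 has invariant factor 2 > 1, so H_1 = Z^3 ⊕ Z_2.

H_1 = Z^3 ⊕ Z_2.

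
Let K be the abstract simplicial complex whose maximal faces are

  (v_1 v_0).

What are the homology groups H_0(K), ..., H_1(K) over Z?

K has 2 vertices, 1 edge.
rank ∂_0 = 0, rank ∂_1 = 1 ⇒ b_0 = 2 − 0 − 1 = 1; all invariant factors of ∂_1 are 1 so no torsion. So H_0 ≅ Z.
rank ∂_1 = 1, rank ∂_2 = 0 ⇒ b_1 = 1 − 1 − 0 = 0. So H_1 ≅ 0.

H_0 = Z,  H_1 = 0.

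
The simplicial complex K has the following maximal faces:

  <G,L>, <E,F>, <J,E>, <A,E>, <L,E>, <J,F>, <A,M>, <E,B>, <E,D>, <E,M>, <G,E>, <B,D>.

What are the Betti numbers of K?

We work with the vertex ordering A < B < D < E < F < G < J < L < M. The simplices of K, each written with vertices in increasing order, are:

  0-simplices (9): A, B, D, E, F, G, J, L, M
  1-simplices (12): AE, AM, BD, BE, DE, EF, EG, EJ, EL, EM, FJ, GL

giving chain groups C_0 ≅ Z^9, C_1 ≅ Z^12.

Boundary ∂_1: C_1 → C_0 sends each edge [p,q] (with p < q) to q − p. For instance
  ∂EL = L − E.
As a 9×12 matrix over Z this has rank 8, with invariant factors (1,1,1,1,1,1,1,1).

From H_k ≅ ker(∂_k) / im(∂_{k+1}) we obtain:

  H_0: rank C_0 − rank ∂_1 = 9 − 8 = 1, and the invariant factors of ∂_1 are all 1, so H_0 ≅ Z.
  H_1: rank ker ∂_1 − rank ∂_2 = (12 − 8) − 0 = 4, and there is no ∂_2, so H_1 ≅ Z^4.

Hence the Betti numbers are b_0 = 1, b_1 = 4.

b_0 = 1, b_1 = 4.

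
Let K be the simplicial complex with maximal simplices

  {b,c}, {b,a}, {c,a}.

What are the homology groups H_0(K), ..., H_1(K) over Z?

K has 3 vertices, 3 edges.
rank ∂_0 = 0, rank ∂_1 = 2 ⇒ b_0 = 3 − 0 − 2 = 1; all invariant factors of ∂_1 are 1 so no torsion. So H_0 ≅ Z.
rank ∂_1 = 2, rank ∂_2 = 0 ⇒ b_1 = 3 − 2 − 0 = 1. So H_1 ≅ Z.

H_0 ≅ Z,  H_1 ≅ Z.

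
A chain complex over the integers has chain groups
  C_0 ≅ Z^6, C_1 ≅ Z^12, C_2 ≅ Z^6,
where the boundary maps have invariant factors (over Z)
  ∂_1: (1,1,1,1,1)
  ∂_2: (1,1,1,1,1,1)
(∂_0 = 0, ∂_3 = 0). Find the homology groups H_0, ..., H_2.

H_0 ≅ Z,  H_1 ≅ Z,  H_2 = 0.

H_0: b_0 = 6 − 0 − 5 = 1; torsion from ∂_1 factors > 1: none. So H_0 ≅ Z.
H_1: b_1 = 12 − 5 − 6 = 1; torsion from ∂_2 factors > 1: none. So H_1 ≅ Z.
H_2: b_2 = 6 − 6 − 0 = 0; torsion from ∂_3 factors > 1: none. So H_2 ≅ 0.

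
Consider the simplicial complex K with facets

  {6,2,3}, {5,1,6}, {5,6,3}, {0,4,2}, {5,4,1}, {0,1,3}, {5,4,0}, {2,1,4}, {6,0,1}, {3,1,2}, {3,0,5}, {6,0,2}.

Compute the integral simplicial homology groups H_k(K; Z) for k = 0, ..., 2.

H_0 = Z,  H_1 = Z/2,  H_2 = 0.

We work with the vertex ordering 0 < 1 < 2 < 3 < 4 < 5 < 6. The simplices of K, each written with vertices in increasing order, are:

  0-simplices (7): [0], [1], [2], [3], [4], [5], [6]
  1-simplices (18): [0,1], [0,2], [0,3], [0,4], [0,5], [0,6], [1,2], [1,3], [1,4], [1,5], [1,6], [2,3], [2,4], [2,6], [3,5], [3,6], [4,5], [5,6]
  2-simplices (12): [0,1,3], [0,1,6], [0,2,4], [0,2,6], [0,3,5], [0,4,5], [1,2,3], [1,2,4], [1,4,5], [1,5,6], [2,3,6], [3,5,6]

giving chain groups C_0 ≅ Z^7, C_1 ≅ Z^18, C_2 ≅ Z^12.

∂_1: C_1 → C_0 sends each edge [p,q] (with p < q) to q − p. For instance
  ∂[5,6] = [6] − [5].
As a 7×18 matrix over Z this has rank 6, with invariant factors (1,1,1,1,1,1).

The boundary map ∂_2: C_2 → C_1 acts by ∂[p,q,r] = [q,r] − [p,r] + [p,q]. For instance
  ∂[2,3,6] = [3,6] − [2,6] + [2,3],
  ∂[1,5,6] = [5,6] − [1,6] + [1,5].
As a 18×12 matrix over Z this has rank 12, with invariant factors (1,1,1,1,1,1,1,1,1,1,1,2).

Now H_k = ker ∂_k / im ∂_{k+1}, so:

  H_0: rank C_0 − rank ∂_1 = 7 − 6 = 1, and the invariant factors of ∂_1 are all 1, so H_0 ≅ Z.
  H_1: rank ker ∂_1 − rank ∂_2 = (18 − 6) − 12 = 0, and ∂_2 has invariant factor 2 > 1, so H_1 ≅ Z/2.
  H_2: rank ker ∂_2 − rank ∂_3 = (12 − 12) − 0 = 0, and there is no ∂_3, so H_2 ≅ 0.

(K is a triangulation of the real projective plane RP^2.)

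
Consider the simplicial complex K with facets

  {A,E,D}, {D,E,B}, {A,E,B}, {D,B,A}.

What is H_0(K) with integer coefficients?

Fix the vertex order A < B < D < E and write every simplex with vertices in increasing order. Then dim K = 2 and the simplices of K are:

  0-simplices (4): A, B, D, E
  1-simplices (6): AB, AD, AE, BD, BE, DE
  2-simplices (4): ABD, ABE, ADE, BDE

giving chain groups C_0 ≅ Z^4, C_1 ≅ Z^6, C_2 ≅ Z^4.

∂_1: C_1 → C_0 maps an edge to its endpoints' difference, ∂[p,q] = q − p.
The resulting 4×6 matrix has rank 3, and its Smith normal form has invariant factors (1,1,1).

∂_2: C_2 → C_1 maps a triangle to the signed sum of its edges. For instance
  ∂BDE = DE − BE + BD,
  ∂ABE = BE − AE + AB.
This gives a 6×4 integer matrix of rank 3; reducing to Smith normal form yields diagonal entries (1,1,1).

Reading off H_k = ker ∂_k / im ∂_{k+1}:

  H_0: rank C_0 − rank ∂_1 = 4 − 3 = 1, and the invariant factors of ∂_1 are all 1, so H_0 ≅ Z.

(K is a triangulation of the 2-sphere S^2.)

H_0 ≅ Z.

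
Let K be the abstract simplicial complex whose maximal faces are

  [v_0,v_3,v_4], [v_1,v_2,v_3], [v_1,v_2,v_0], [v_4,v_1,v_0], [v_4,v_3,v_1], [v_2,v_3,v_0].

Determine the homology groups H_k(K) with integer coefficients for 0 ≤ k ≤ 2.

Order the vertices as v_0 < v_1 < v_2 < v_3 < v_4. Listing each simplex with vertices in this order, K has dimension 2 with simplices:

  0-simplices (5): [v_0], [v_1], [v_2], [v_3], [v_4]
  1-simplices (9): [v_0,v_1], [v_0,v_2], [v_0,v_3], [v_0,v_4], [v_1,v_2], [v_1,v_3], [v_1,v_4], [v_2,v_3], [v_3,v_4]
  2-simplices (6): [v_0,v_1,v_2], [v_0,v_1,v_4], [v_0,v_2,v_3], [v_0,v_3,v_4], [v_1,v_2,v_3], [v_1,v_3,v_4]

giving chain groups C_0 ≅ Z^5, C_1 ≅ Z^9, C_2 ≅ Z^6.

Boundary ∂_1: C_1 → C_0 maps an edge to its endpoints' difference, ∂[p,q] = q − p.
The resulting 5×9 matrix has rank 4, and its Smith normal form has invariant factors (1,1,1,1).

The boundary map ∂_2: C_2 → C_1 maps a triangle to the signed sum of its edges. For instance
  ∂[v_1,v_3,v_4] = [v_3,v_4] − [v_1,v_4] + [v_1,v_3],
  ∂[v_1,v_2,v_3] = [v_2,v_3] − [v_1,v_3] + [v_1,v_2].
This gives a 9×6 integer matrix of rank 5; reducing to Smith normal form yields diagonal entries (1,1,1,1,1).

Reading off H_k = ker ∂_k / im ∂_{k+1}:

  H_0: rank C_0 − rank ∂_1 = 5 − 4 = 1, and the invariant factors of ∂_1 are all 1, so H_0 = Z.
  H_1: rank ker ∂_1 − rank ∂_2 = (9 − 4) − 5 = 0, and the invariant factors of ∂_2 are all 1, so H_1 = 0.
  H_2: rank ker ∂_2 − rank ∂_3 = (6 − 5) − 0 = 1, and there is no ∂_3, so H_2 = Z.

As a check, the Euler characteristic is 5 − 9 + 6 = 2, which agrees with 1 − 0 + 1 = 2.
(K is a triangulation of the 2-sphere S^2.)

H_0 = Z,  H_1 = 0,  H_2 = Z.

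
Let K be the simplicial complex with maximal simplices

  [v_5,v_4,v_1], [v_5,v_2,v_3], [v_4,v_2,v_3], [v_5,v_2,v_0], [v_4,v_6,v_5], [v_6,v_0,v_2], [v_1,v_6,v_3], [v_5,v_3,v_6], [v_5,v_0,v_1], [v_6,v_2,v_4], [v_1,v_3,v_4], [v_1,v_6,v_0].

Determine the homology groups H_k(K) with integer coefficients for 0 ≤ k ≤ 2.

H_0 = Z,  H_1 = Z/2,  H_2 = 0.

Order the vertices as v_0 < v_1 < v_2 < v_3 < v_4 < v_5 < v_6. Listing each simplex with vertices in this order, K has dimension 2 with simplices:

  0-simplices (7): [v_0], [v_1], [v_2], [v_3], [v_4], [v_5], [v_6]
  1-simplices (18): (18 of them)
  2-simplices (12): (12 of them)

so the chain groups are C_0 ≅ Z^7, C_1 ≅ Z^18, C_2 ≅ Z^12.

Boundary ∂_1: C_1 → C_0 sends each edge [p,q] (with p < q) to q − p. For instance
  ∂[v_2,v_5] = [v_5] − [v_2].
The 7×18 boundary matrix has rank 6 and Smith normal form diag(1,1,1,1,1,1).

∂_2: C_2 → C_1 maps a triangle to the signed sum of its edges. For instance
  ∂[v_2,v_3,v_5] = [v_3,v_5] − [v_2,v_5] + [v_2,v_3],
  ∂[v_3,v_5,v_6] = [v_5,v_6] − [v_3,v_6] + [v_3,v_5].
The resulting 18×12 matrix has rank 12, and its Smith normal form has invariant factors (1,1,1,1,1,1,1,1,1,1,1,2).

From H_k ≅ ker(∂_k) / im(∂_{k+1}) we obtain:

  H_0: rank C_0 − rank ∂_1 = 7 − 6 = 1, and the invariant factors of ∂_1 are all 1, so H_0 = Z.
  H_1: rank ker ∂_1 − rank ∂_2 = (18 − 6) − 12 = 0, and ∂_2 has invariant factor 2 > 1, so H_1 = Z/2.
  H_2: rank ker ∂_2 − rank ∂_3 = (12 − 12) − 0 = 0, and there is no ∂_3, so H_2 = 0.

(K is a triangulation of the real projective plane RP^2.)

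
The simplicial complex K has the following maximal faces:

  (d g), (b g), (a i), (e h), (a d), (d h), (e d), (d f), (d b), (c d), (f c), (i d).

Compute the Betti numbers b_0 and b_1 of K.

b_0 = 1, b_1 = 4.

K has 9 vertices, 12 edges.
rank ∂_0 = 0, rank ∂_1 = 8 ⇒ b_0 = 9 − 0 − 8 = 1; all invariant factors of ∂_1 are 1 so no torsion. So H_0 = Z.
rank ∂_1 = 8, rank ∂_2 = 0 ⇒ b_1 = 12 − 8 − 0 = 4. So H_1 = Z^4.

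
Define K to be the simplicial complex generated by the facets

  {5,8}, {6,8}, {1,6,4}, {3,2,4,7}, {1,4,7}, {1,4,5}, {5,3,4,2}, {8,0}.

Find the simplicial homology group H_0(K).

Order the vertices as 0 < 1 < 2 < 3 < 4 < 5 < 6 < 7 < 8. Listing each simplex with vertices in this order, K has dimension 3 with simplices:

  0-simplices (9): [0], [1], [2], [3], [4], [5], [6], [7], [8]
  1-simplices (17): [0,8], [1,4], [1,5], [1,6], [1,7], [2,3], [2,4], [2,5], [2,7], [3,4], [3,5], [3,7], [4,5], [4,6], [4,7], [5,8], [6,8]
  2-simplices (10): [1,4,5], [1,4,6], [1,4,7], [2,3,4], [2,3,5], [2,3,7], [2,4,5], [2,4,7], [3,4,5], [3,4,7]
  3-simplices (2): [2,3,4,5], [2,3,4,7]

Hence C_0 ≅ Z^9, C_1 ≅ Z^17, C_2 ≅ Z^10, C_3 ≅ Z^2.

Boundary ∂_1: C_1 → C_0 sends each edge [p,q] (with p < q) to q − p.
The resulting 9×17 matrix has rank 8, and its Smith normal form has invariant factors (1,1,1,1,1,1,1,1).

The boundary map ∂_2: C_2 → C_1 sends each 2-simplex [p,q,r] to [q,r] − [p,r] + [p,q]. For instance
  ∂[1,4,7] = [4,7] − [1,7] + [1,4],
  ∂[2,4,5] = [4,5] − [2,5] + [2,4].
As a 17×10 matrix over Z this has rank 8, with invariant factors (1,1,1,1,1,1,1,1).

The boundary map ∂_3: C_3 → C_2 sends each 3-simplex σ to the alternating sum Σ_i (−1)^i (σ with its i-th vertex removed). For instance
  ∂[2,3,4,5] = [3,4,5] − [2,4,5] + [2,3,5] − [2,3,4],
  ∂[2,3,4,7] = [3,4,7] − [2,4,7] + [2,3,7] − [2,3,4].
As a 10×2 matrix over Z this has rank 2, with invariant factors (1,1).

Computing H_k = (kernel of ∂_k) / (image of ∂_{k+1}):

  H_0: rank C_0 − rank ∂_1 = 9 − 8 = 1, and the invariant factors of ∂_1 are all 1, so H_0 = Z.

H_0 ≅ Z.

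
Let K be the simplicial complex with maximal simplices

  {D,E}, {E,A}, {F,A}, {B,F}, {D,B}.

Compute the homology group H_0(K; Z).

Fix the vertex order A < B < D < E < F and write every simplex with vertices in increasing order. Then dim K = 1 and the simplices of K are:

  0-simplices (5): A, B, D, E, F
  1-simplices (5): AE, AF, BD, BF, DE

giving chain groups C_0 ≅ Z^5, C_1 ≅ Z^5.

∂_1: C_1 → C_0 sends each edge [p,q] (with p < q) to q − p.
This gives a 5×5 integer matrix of rank 4; reducing to Smith normal form yields diagonal entries (1,1,1,1).

From H_k ≅ ker(∂_k) / im(∂_{k+1}) we obtain:

  H_0: rank C_0 − rank ∂_1 = 5 − 4 = 1, and the invariant factors of ∂_1 are all 1, so H_0 ≅ Z.

H_0 = Z.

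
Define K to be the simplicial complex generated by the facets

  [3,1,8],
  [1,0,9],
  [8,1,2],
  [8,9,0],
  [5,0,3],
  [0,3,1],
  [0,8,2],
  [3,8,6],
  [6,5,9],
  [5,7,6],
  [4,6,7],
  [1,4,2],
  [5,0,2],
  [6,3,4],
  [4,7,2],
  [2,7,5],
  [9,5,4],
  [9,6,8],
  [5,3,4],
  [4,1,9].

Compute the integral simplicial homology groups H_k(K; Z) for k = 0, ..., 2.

Fix the vertex order 0 < 1 < 2 < 3 < 4 < 5 < 6 < 7 < 8 < 9 and write every simplex with vertices in increasing order. Then dim K = 2 and the simplices of K are:

  0-simplices (10): [0], [1], [2], [3], [4], [5], [6], [7], [8], [9]
  1-simplices (30): (30 of them)
  2-simplices (20): (20 of them)

giving chain groups C_0 ≅ Z^10, C_1 ≅ Z^30, C_2 ≅ Z^20.

∂_1: C_1 → C_0 sends each edge [p,q] (with p < q) to q − p. For instance
  ∂[1,2] = [2] − [1].
This gives a 10×30 integer matrix of rank 9; reducing to Smith normal form yields diagonal entries (1,1,1,1,1,1,1,1,1).

∂_2: C_2 → C_1 maps a triangle to the signed sum of its edges. For instance
  ∂[2,4,7] = [4,7] − [2,7] + [2,4],
  ∂[0,1,3] = [1,3] − [0,3] + [0,1].
As a 30×20 matrix over Z this has rank 20, with invariant factors (1,1,1,1,1,1,1,1,1,1,1,1,1,1,1,1,1,1,1,2).

Now H_k = ker ∂_k / im ∂_{k+1}, so:

  H_0: rank C_0 − rank ∂_1 = 10 − 9 = 1, and the invariant factors of ∂_1 are all 1, so H_0 = Z.
  H_1: rank ker ∂_1 − rank ∂_2 = (30 − 9) − 20 = 1, and ∂_2 has invariant factor 2 > 1, so H_1 = Z × Z/2.
  H_2: rank ker ∂_2 − rank ∂_3 = (20 − 20) − 0 = 0, and there is no ∂_3, so H_2 = 0.

As a check, the Euler characteristic is 10 − 30 + 20 = 0, which agrees with 1 − 1 + 0 = 0.
(K is a triangulation of the Klein bottle.)

H_0 ≅ Z,  H_1 ≅ Z × Z/2,  H_2 = 0.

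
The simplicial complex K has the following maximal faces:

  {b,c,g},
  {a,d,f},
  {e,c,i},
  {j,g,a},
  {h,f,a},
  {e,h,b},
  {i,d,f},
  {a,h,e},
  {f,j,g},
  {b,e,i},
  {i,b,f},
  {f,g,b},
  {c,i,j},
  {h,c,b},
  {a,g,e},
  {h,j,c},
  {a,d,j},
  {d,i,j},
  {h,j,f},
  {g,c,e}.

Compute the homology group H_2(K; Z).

Fix the vertex order a < b < c < d < e < f < g < h < i < j and write every simplex with vertices in increasing order. Then dim K = 2 and the simplices of K are:

  0-simplices (10): a, b, c, d, e, f, g, h, i, j
  1-simplices (30): ad, ae, af, ag, ah, aj, bc, be, bf, bg, bh, bi, ce, cg, ch, ci, cj, df, di, dj, eg, eh, ei, fg, fh, fi, fj, gj, hj, ij
  2-simplices (20): adf, adj, aeg, aeh, afh, agj, bcg, bch, beh, bei, bfg, bfi, ceg, cei, chj, cij, dfi, dij, fgj, fhj

so the chain groups are C_0 ≅ Z^10, C_1 ≅ Z^30, C_2 ≅ Z^20.

∂_1: C_1 → C_0 is given by ∂[p,q] = [q] − [p].
This gives a 10×30 integer matrix of rank 9; reducing to Smith normal form yields diagonal entries (1,1,1,1,1,1,1,1,1).

The boundary map ∂_2: C_2 → C_1 maps a triangle to the signed sum of its edges. For instance
  ∂bfi = fi − bi + bf,
  ∂aeh = eh − ah + ae.
As a 30×20 matrix over Z this has rank 20, with invariant factors (1,1,1,1,1,1,1,1,1,1,1,1,1,1,1,1,1,1,1,2).

Reading off H_k = ker ∂_k / im ∂_{k+1}:

  H_2: rank ker ∂_2 − rank ∂_3 = (20 − 20) − 0 = 0, and there is no ∂_3, so H_2 ≅ 0.

(K is a triangulation of the Klein bottle.)

H_2 ≅ 0.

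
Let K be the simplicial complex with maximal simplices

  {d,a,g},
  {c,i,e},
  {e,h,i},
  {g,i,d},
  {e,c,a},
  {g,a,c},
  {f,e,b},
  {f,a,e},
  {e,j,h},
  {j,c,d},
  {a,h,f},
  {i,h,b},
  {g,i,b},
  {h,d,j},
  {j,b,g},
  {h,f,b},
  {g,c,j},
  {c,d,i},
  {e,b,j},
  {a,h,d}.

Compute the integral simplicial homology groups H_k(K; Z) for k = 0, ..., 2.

H_0 ≅ Z,  H_1 ≅ Z ⊕ Z/2,  H_2 = 0.

Fix the vertex order a < b < c < d < e < f < g < h < i < j and write every simplex with vertices in increasing order. Then dim K = 2 and the simplices of K are:

  0-simplices (10): a, b, c, d, e, f, g, h, i, j
  1-simplices (30): ac, ad, ae, af, ag, ah, be, bf, bg, bh, bi, bj, cd, ce, cg, ci, cj, dg, dh, di, dj, ef, eh, ei, ej, fh, gi, gj, hi, hj
  2-simplices (20): ace, acg, adg, adh, aef, afh, bef, bej, bfh, bgi, bgj, bhi, cdi, cdj, cei, cgj, dgi, dhj, ehi, ehj

so the chain groups are C_0 ≅ Z^10, C_1 ≅ Z^30, C_2 ≅ Z^20.

∂_1: C_1 → C_0 is given by ∂[p,q] = [q] − [p]. For instance
  ∂ce = e − c.
This gives a 10×30 integer matrix of rank 9; reducing to Smith normal form yields diagonal entries (1,1,1,1,1,1,1,1,1).

The boundary map ∂_2: C_2 → C_1 sends each 2-simplex [p,q,r] to [q,r] − [p,r] + [p,q]. For instance
  ∂cei = ei − ci + ce,
  ∂afh = fh − ah + af.
As a 30×20 matrix over Z this has rank 20, with invariant factors (1,1,1,1,1,1,1,1,1,1,1,1,1,1,1,1,1,1,1,2).

From H_k ≅ ker(∂_k) / im(∂_{k+1}) we obtain:

  H_0: rank C_0 − rank ∂_1 = 10 − 9 = 1, and the invariant factors of ∂_1 are all 1, so H_0 = Z.
  H_1: rank ker ∂_1 − rank ∂_2 = (30 − 9) − 20 = 1, and ∂_2 has invariant factor 2 > 1, so H_1 = Z ⊕ Z/2.
  H_2: rank ker ∂_2 − rank ∂_3 = (20 − 20) − 0 = 0, and there is no ∂_3, so H_2 = 0.

As a check, the Euler characteristic is 10 − 30 + 20 = 0, which agrees with 1 − 1 + 0 = 0.
(K is a triangulation of the Klein bottle.)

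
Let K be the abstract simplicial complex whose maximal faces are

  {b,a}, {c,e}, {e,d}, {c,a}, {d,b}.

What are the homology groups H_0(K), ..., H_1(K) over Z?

H_0 ≅ Z,  H_1 ≅ Z.

Take the total order a < b < c < d < e on the vertex set. Then K (dimension 1) consists of the simplices:

  0-simplices (5): a, b, c, d, e
  1-simplices (5): ab, ac, bd, ce, de

Hence C_0 ≅ Z^5, C_1 ≅ Z^5.

The boundary map ∂_1: C_1 → C_0 maps an edge to its endpoints' difference, ∂[p,q] = q − p.
The resulting 5×5 matrix has rank 4, and its Smith normal form has invariant factors (1,1,1,1).

Computing H_k = (kernel of ∂_k) / (image of ∂_{k+1}):

  H_0: rank C_0 − rank ∂_1 = 5 − 4 = 1, and the invariant factors of ∂_1 are all 1, so H_0 = Z.
  H_1: rank ker ∂_1 − rank ∂_2 = (5 − 4) − 0 = 1, and there is no ∂_2, so H_1 = Z.

As a check, the Euler characteristic is 5 − 5 = 0, which agrees with 1 − 1 = 0.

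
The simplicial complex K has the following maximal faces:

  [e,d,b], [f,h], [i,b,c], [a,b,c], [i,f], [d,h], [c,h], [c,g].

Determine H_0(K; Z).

We work with the vertex ordering a < b < c < d < e < f < g < h < i. The simplices of K, each written with vertices in increasing order, are:

  0-simplices (9): a, b, c, d, e, f, g, h, i
  1-simplices (13): ab, ac, bc, bd, be, bi, cg, ch, ci, de, dh, fh, fi
  2-simplices (3): abc, bci, bde

so the chain groups are C_0 ≅ Z^9, C_1 ≅ Z^13, C_2 ≅ Z^3.

Boundary ∂_1: C_1 → C_0 maps an edge to its endpoints' difference, ∂[p,q] = q − p. For instance
  ∂ab = b − a.
The 9×13 boundary matrix has rank 8 and Smith normal form diag(1,1,1,1,1,1,1,1).

∂_2: C_2 → C_1 sends each 2-simplex [p,q,r] to [q,r] − [p,r] + [p,q]. For instance
  ∂bci = ci − bi + bc,
  ∂bde = de − be + bd.
The resulting 13×3 matrix has rank 3, and its Smith normal form has invariant factors (1,1,1).

From H_k ≅ ker(∂_k) / im(∂_{k+1}) we obtain:

  H_0: rank C_0 − rank ∂_1 = 9 − 8 = 1, and the invariant factors of ∂_1 are all 1, so H_0 ≅ Z.

H_0 ≅ Z.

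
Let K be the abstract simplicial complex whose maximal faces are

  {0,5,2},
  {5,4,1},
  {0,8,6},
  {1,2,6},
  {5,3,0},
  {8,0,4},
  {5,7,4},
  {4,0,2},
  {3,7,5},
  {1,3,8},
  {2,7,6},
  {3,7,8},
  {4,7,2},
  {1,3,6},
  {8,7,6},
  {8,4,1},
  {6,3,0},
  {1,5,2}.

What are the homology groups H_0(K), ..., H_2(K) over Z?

H_0 ≅ Z,  H_1 ≅ Z ⊕ Z/2,  H_2 = 0.

K has 9 vertices, 27 edges, 18 triangles.
rank ∂_0 = 0, rank ∂_1 = 8 ⇒ b_0 = 9 − 0 − 8 = 1; all invariant factors of ∂_1 are 1 so no torsion. So H_0 = Z.
rank ∂_1 = 8, rank ∂_2 = 18 ⇒ b_1 = 27 − 8 − 18 = 1; ∂_2 has invariant factor(s) [2] giving torsion. So H_1 = Z ⊕ Z/2.
rank ∂_2 = 18, rank ∂_3 = 0 ⇒ b_2 = 18 − 18 − 0 = 0. So H_2 = 0.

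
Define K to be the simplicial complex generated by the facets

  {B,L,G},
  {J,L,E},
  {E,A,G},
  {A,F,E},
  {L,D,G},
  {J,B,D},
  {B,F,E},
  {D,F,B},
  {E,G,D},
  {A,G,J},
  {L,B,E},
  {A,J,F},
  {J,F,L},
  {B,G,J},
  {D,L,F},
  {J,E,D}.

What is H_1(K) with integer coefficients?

We work with the vertex ordering A < B < D < E < F < G < J < L. The simplices of K, each written with vertices in increasing order, are:

  0-simplices (8): A, B, D, E, F, G, J, L
  1-simplices (24): AE, AF, AG, AJ, BD, BE, BF, BG, BJ, BL, DE, DF, DG, DJ, DL, EF, EG, EJ, EL, FJ, FL, GJ, GL, JL
  2-simplices (16): AEF, AEG, AFJ, AGJ, BDF, BDJ, BEF, BEL, BGJ, BGL, DEG, DEJ, DFL, DGL, EJL, FJL

Hence C_0 ≅ Z^8, C_1 ≅ Z^24, C_2 ≅ Z^16.

Boundary ∂_1: C_1 → C_0 maps an edge to its endpoints' difference, ∂[p,q] = q − p.
The resulting 8×24 matrix has rank 7, and its Smith normal form has invariant factors (1,1,1,1,1,1,1).

∂_2: C_2 → C_1 acts by ∂[p,q,r] = [q,r] − [p,r] + [p,q]. For instance
  ∂AFJ = FJ − AJ + AF,
  ∂BGL = GL − BL + BG.
This gives a 24×16 integer matrix of rank 15; reducing to Smith normal form yields diagonal entries (1,1,1,1,1,1,1,1,1,1,1,1,1,1,1).

Reading off H_k = ker ∂_k / im ∂_{k+1}:

  H_1: rank ker ∂_1 − rank ∂_2 = (24 − 7) − 15 = 2, and the invariant factors of ∂_2 are all 1, so H_1 = Z^2.

H_1 ≅ Z^2.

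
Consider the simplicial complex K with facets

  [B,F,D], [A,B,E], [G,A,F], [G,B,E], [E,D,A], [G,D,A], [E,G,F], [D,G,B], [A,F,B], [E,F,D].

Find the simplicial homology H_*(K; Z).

H_0 = Z,  H_1 = Z/2,  H_2 = 0.

K has 6 vertices, 15 edges, 10 triangles.
rank ∂_0 = 0, rank ∂_1 = 5 ⇒ b_0 = 6 − 0 − 5 = 1; all invariant factors of ∂_1 are 1 so no torsion. So H_0 = Z.
rank ∂_1 = 5, rank ∂_2 = 10 ⇒ b_1 = 15 − 5 − 10 = 0; ∂_2 has invariant factor(s) [2] giving torsion. So H_1 = Z/2.
rank ∂_2 = 10, rank ∂_3 = 0 ⇒ b_2 = 10 − 10 − 0 = 0. So H_2 = 0.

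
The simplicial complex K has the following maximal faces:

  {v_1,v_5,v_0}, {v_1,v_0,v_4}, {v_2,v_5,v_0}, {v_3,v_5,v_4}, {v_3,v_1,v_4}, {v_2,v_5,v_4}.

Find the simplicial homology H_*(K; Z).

Order the vertices as v_0 < v_1 < v_2 < v_3 < v_4 < v_5. Listing each simplex with vertices in this order, K has dimension 2 with simplices:

  0-simplices (6): [v_0], [v_1], [v_2], [v_3], [v_4], [v_5]
  1-simplices (12): [v_0,v_1], [v_0,v_2], [v_0,v_4], [v_0,v_5], [v_1,v_3], [v_1,v_4], [v_1,v_5], [v_2,v_4], [v_2,v_5], [v_3,v_4], [v_3,v_5], [v_4,v_5]
  2-simplices (6): [v_0,v_1,v_4], [v_0,v_1,v_5], [v_0,v_2,v_5], [v_1,v_3,v_4], [v_2,v_4,v_5], [v_3,v_4,v_5]

giving chain groups C_0 ≅ Z^6, C_1 ≅ Z^12, C_2 ≅ Z^6.

Boundary ∂_1: C_1 → C_0 is given by ∂[p,q] = [q] − [p]. For instance
  ∂[v_1,v_3] = [v_3] − [v_1].
The 6×12 boundary matrix has rank 5 and Smith normal form diag(1,1,1,1,1).

Boundary ∂_2: C_2 → C_1 sends each 2-simplex [p,q,r] to [q,r] − [p,r] + [p,q]. For instance
  ∂[v_0,v_1,v_5] = [v_1,v_5] − [v_0,v_5] + [v_0,v_1],
  ∂[v_3,v_4,v_5] = [v_4,v_5] − [v_3,v_5] + [v_3,v_4].
As a 12×6 matrix over Z this has rank 6, with invariant factors (1,1,1,1,1,1).

From H_k ≅ ker(∂_k) / im(∂_{k+1}) we obtain:

  H_0: rank C_0 − rank ∂_1 = 6 − 5 = 1, and the invariant factors of ∂_1 are all 1, so H_0 = Z.
  H_1: rank ker ∂_1 − rank ∂_2 = (12 − 5) − 6 = 1, and the invariant factors of ∂_2 are all 1, so H_1 = Z.
  H_2: rank ker ∂_2 − rank ∂_3 = (6 − 6) − 0 = 0, and there is no ∂_3, so H_2 = 0.

H_0 = Z,  H_1 = Z,  H_2 = 0.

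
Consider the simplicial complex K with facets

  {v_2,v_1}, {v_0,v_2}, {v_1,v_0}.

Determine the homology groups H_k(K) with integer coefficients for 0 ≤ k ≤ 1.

Take the total order v_0 < v_1 < v_2 on the vertex set. Then K (dimension 1) consists of the simplices:

  0-simplices (3): [v_0], [v_1], [v_2]
  1-simplices (3): [v_0,v_1], [v_0,v_2], [v_1,v_2]

Hence C_0 ≅ Z^3, C_1 ≅ Z^3.

The boundary map ∂_1: C_1 → C_0 is given by ∂[p,q] = [q] − [p]. For instance
  ∂[v_1,v_2] = [v_2] − [v_1].
As a 3×3 matrix over Z this has rank 2, with invariant factors (1,1).

Now H_k = ker ∂_k / im ∂_{k+1}, so:

  H_0: rank C_0 − rank ∂_1 = 3 − 2 = 1, and the invariant factors of ∂_1 are all 1, so H_0 = Z.
  H_1: rank ker ∂_1 − rank ∂_2 = (3 − 2) − 0 = 1, and there is no ∂_2, so H_1 = Z.

As a check, the Euler characteristic is 3 − 3 = 0, which agrees with 1 − 1 = 0.
(K is a triangulation of the circle S^1.)

H_0 = Z,  H_1 = Z.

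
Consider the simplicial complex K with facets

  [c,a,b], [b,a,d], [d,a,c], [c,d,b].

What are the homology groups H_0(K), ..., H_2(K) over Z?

K has 4 vertices, 6 edges, 4 triangles.
rank ∂_0 = 0, rank ∂_1 = 3 ⇒ b_0 = 4 − 0 − 3 = 1; all invariant factors of ∂_1 are 1 so no torsion. So H_0 ≅ Z.
rank ∂_1 = 3, rank ∂_2 = 3 ⇒ b_1 = 6 − 3 − 3 = 0; all invariant factors of ∂_2 are 1 so no torsion. So H_1 ≅ 0.
rank ∂_2 = 3, rank ∂_3 = 0 ⇒ b_2 = 4 − 3 − 0 = 1. So H_2 ≅ Z.

H_0 ≅ Z,  H_1 = 0,  H_2 ≅ Z.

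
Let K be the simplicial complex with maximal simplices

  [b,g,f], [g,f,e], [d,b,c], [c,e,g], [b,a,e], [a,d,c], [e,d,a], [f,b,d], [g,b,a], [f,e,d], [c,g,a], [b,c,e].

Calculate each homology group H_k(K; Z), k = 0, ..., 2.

Fix the vertex order a < b < c < d < e < f < g and write every simplex with vertices in increasing order. Then dim K = 2 and the simplices of K are:

  0-simplices (7): a, b, c, d, e, f, g
  1-simplices (18): ab, ac, ad, ae, ag, bc, bd, be, bf, bg, cd, ce, cg, de, df, ef, eg, fg
  2-simplices (12): abe, abg, acd, acg, ade, bcd, bce, bdf, bfg, ceg, def, efg

so the chain groups are C_0 ≅ Z^7, C_1 ≅ Z^18, C_2 ≅ Z^12.

∂_1: C_1 → C_0 is given by ∂[p,q] = [q] − [p].
This gives a 7×18 integer matrix of rank 6; reducing to Smith normal form yields diagonal entries (1,1,1,1,1,1).

The boundary map ∂_2: C_2 → C_1 acts by ∂[p,q,r] = [q,r] − [p,r] + [p,q]. For instance
  ∂abe = be − ae + ab,
  ∂ade = de − ae + ad.
The resulting 18×12 matrix has rank 12, and its Smith normal form has invariant factors (1,1,1,1,1,1,1,1,1,1,1,2).

Reading off H_k = ker ∂_k / im ∂_{k+1}:

  H_0: rank C_0 − rank ∂_1 = 7 − 6 = 1, and the invariant factors of ∂_1 are all 1, so H_0 = Z.
  H_1: rank ker ∂_1 − rank ∂_2 = (18 − 6) − 12 = 0, and ∂_2 has invariant factor 2 > 1, so H_1 = Z/2.
  H_2: rank ker ∂_2 − rank ∂_3 = (12 − 12) − 0 = 0, and there is no ∂_3, so H_2 = 0.

As a check, the Euler characteristic is 7 − 18 + 12 = 1, which agrees with 1 − 0 + 0 = 1.

H_0 ≅ Z,  H_1 ≅ Z/2,  H_2 = 0.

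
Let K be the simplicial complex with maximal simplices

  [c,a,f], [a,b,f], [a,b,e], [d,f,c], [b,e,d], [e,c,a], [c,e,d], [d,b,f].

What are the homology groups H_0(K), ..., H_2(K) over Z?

H_0 ≅ Z,  H_1 = 0,  H_2 ≅ Z.

K has 6 vertices, 12 edges, 8 triangles.
rank ∂_0 = 0, rank ∂_1 = 5 ⇒ b_0 = 6 − 0 − 5 = 1; all invariant factors of ∂_1 are 1 so no torsion. So H_0 ≅ Z.
rank ∂_1 = 5, rank ∂_2 = 7 ⇒ b_1 = 12 − 5 − 7 = 0; all invariant factors of ∂_2 are 1 so no torsion. So H_1 ≅ 0.
rank ∂_2 = 7, rank ∂_3 = 0 ⇒ b_2 = 8 − 7 − 0 = 1. So H_2 ≅ Z.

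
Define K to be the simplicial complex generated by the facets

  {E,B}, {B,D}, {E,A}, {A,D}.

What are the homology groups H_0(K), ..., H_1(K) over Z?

K has 4 vertices, 4 edges.
rank ∂_0 = 0, rank ∂_1 = 3 ⇒ b_0 = 4 − 0 − 3 = 1; all invariant factors of ∂_1 are 1 so no torsion. So H_0 ≅ Z.
rank ∂_1 = 3, rank ∂_2 = 0 ⇒ b_1 = 4 − 3 − 0 = 1. So H_1 ≅ Z.

H_0 ≅ Z,  H_1 ≅ Z.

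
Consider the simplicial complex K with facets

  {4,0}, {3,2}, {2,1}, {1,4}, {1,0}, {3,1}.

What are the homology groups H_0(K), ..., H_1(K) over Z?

Fix the vertex order 0 < 1 < 2 < 3 < 4 and write every simplex with vertices in increasing order. Then dim K = 1 and the simplices of K are:

  0-simplices (5): [0], [1], [2], [3], [4]
  1-simplices (6): [0,1], [0,4], [1,2], [1,3], [1,4], [2,3]

giving chain groups C_0 ≅ Z^5, C_1 ≅ Z^6.

Boundary ∂_1: C_1 → C_0 is given by ∂[p,q] = [q] − [p].
The resulting 5×6 matrix has rank 4, and its Smith normal form has invariant factors (1,1,1,1).

From H_k ≅ ker(∂_k) / im(∂_{k+1}) we obtain:

  H_0: rank C_0 − rank ∂_1 = 5 − 4 = 1, and the invariant factors of ∂_1 are all 1, so H_0 ≅ Z.
  H_1: rank ker ∂_1 − rank ∂_2 = (6 − 4) − 0 = 2, and there is no ∂_2, so H_1 ≅ Z^2.

(K is a triangulation of a wedge of 2 circles.)

H_0 ≅ Z,  H_1 ≅ Z^2.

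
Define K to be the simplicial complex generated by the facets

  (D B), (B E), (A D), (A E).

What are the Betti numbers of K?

b_0 = 1, b_1 = 1.

Take the total order A < B < D < E on the vertex set. Then K (dimension 1) consists of the simplices:

  0-simplices (4): A, B, D, E
  1-simplices (4): AD, AE, BD, BE

giving chain groups C_0 ≅ Z^4, C_1 ≅ Z^4.

Boundary ∂_1: C_1 → C_0 is given by ∂[p,q] = [q] − [p].
The 4×4 boundary matrix has rank 3 and Smith normal form diag(1,1,1).

From H_k ≅ ker(∂_k) / im(∂_{k+1}) we obtain:

  H_0: rank C_0 − rank ∂_1 = 4 − 3 = 1, and the invariant factors of ∂_1 are all 1, so H_0 ≅ Z.
  H_1: rank ker ∂_1 − rank ∂_2 = (4 − 3) − 0 = 1, and there is no ∂_2, so H_1 ≅ Z.

Hence the Betti numbers are b_0 = 1, b_1 = 1.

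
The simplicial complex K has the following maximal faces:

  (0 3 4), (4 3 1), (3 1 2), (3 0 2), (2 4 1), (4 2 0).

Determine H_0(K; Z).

Take the total order 0 < 1 < 2 < 3 < 4 on the vertex set. Then K (dimension 2) consists of the simplices:

  0-simplices (5): [0], [1], [2], [3], [4]
  1-simplices (9): [0,2], [0,3], [0,4], [1,2], [1,3], [1,4], [2,3], [2,4], [3,4]
  2-simplices (6): [0,2,3], [0,2,4], [0,3,4], [1,2,3], [1,2,4], [1,3,4]

so the chain groups are C_0 ≅ Z^5, C_1 ≅ Z^9, C_2 ≅ Z^6.

The boundary map ∂_1: C_1 → C_0 is given by ∂[p,q] = [q] − [p]. For instance
  ∂[1,3] = [3] − [1].
The 5×9 boundary matrix has rank 4 and Smith normal form diag(1,1,1,1).

Boundary ∂_2: C_2 → C_1 acts by ∂[p,q,r] = [q,r] − [p,r] + [p,q]. For instance
  ∂[1,2,3] = [2,3] − [1,3] + [1,2],
  ∂[0,3,4] = [3,4] − [0,4] + [0,3].
As a 9×6 matrix over Z this has rank 5, with invariant factors (1,1,1,1,1).

From H_k ≅ ker(∂_k) / im(∂_{k+1}) we obtain:

  H_0: rank C_0 − rank ∂_1 = 5 − 4 = 1, and the invariant factors of ∂_1 are all 1, so H_0 = Z.

H_0 = Z.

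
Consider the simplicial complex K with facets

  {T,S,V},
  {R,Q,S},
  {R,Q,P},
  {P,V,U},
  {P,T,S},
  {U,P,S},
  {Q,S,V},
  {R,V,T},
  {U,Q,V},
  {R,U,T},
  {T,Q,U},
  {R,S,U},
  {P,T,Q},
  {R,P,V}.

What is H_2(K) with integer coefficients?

We work with the vertex ordering P < Q < R < S < T < U < V. The simplices of K, each written with vertices in increasing order, are:

  0-simplices (7): P, Q, R, S, T, U, V
  1-simplices (21): PQ, PR, PS, PT, PU, PV, QR, QS, QT, QU, QV, RS, RT, RU, RV, ST, SU, SV, TU, TV, UV
  2-simplices (14): PQR, PQT, PRV, PST, PSU, PUV, QRS, QSV, QTU, QUV, RSU, RTU, RTV, STV

Hence C_0 ≅ Z^7, C_1 ≅ Z^21, C_2 ≅ Z^14.

The boundary map ∂_1: C_1 → C_0 is given by ∂[p,q] = [q] − [p]. For instance
  ∂RU = U − R.
As a 7×21 matrix over Z this has rank 6, with invariant factors (1,1,1,1,1,1).

The boundary map ∂_2: C_2 → C_1 acts by ∂[p,q,r] = [q,r] − [p,r] + [p,q]. For instance
  ∂QRS = RS − QS + QR,
  ∂RTU = TU − RU + RT.
As a 21×14 matrix over Z this has rank 13, with invariant factors (1,1,1,1,1,1,1,1,1,1,1,1,1).

Computing H_k = (kernel of ∂_k) / (image of ∂_{k+1}):

  H_2: rank ker ∂_2 − rank ∂_3 = (14 − 13) − 0 = 1, and there is no ∂_3, so H_2 ≅ Z.

(K is a triangulation of the torus T^2.)

H_2 = Z.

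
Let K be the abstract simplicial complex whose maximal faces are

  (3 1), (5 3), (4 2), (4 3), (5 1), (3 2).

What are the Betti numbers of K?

Take the total order 1 < 2 < 3 < 4 < 5 on the vertex set. Then K (dimension 1) consists of the simplices:

  0-simplices (5): [1], [2], [3], [4], [5]
  1-simplices (6): [1,3], [1,5], [2,3], [2,4], [3,4], [3,5]

so the chain groups are C_0 ≅ Z^5, C_1 ≅ Z^6.

Boundary ∂_1: C_1 → C_0 maps an edge to its endpoints' difference, ∂[p,q] = q − p.
As a 5×6 matrix over Z this has rank 4, with invariant factors (1,1,1,1).

Now H_k = ker ∂_k / im ∂_{k+1}, so:

  H_0: rank C_0 − rank ∂_1 = 5 − 4 = 1, and the invariant factors of ∂_1 are all 1, so H_0 ≅ Z.
  H_1: rank ker ∂_1 − rank ∂_2 = (6 − 4) − 0 = 2, and there is no ∂_2, so H_1 ≅ Z^2.

As a check, the Euler characteristic is 5 − 6 = -1, which agrees with 1 − 2 = -1.

Hence the Betti numbers are b_0 = 1, b_1 = 2.

b_0 = 1, b_1 = 2.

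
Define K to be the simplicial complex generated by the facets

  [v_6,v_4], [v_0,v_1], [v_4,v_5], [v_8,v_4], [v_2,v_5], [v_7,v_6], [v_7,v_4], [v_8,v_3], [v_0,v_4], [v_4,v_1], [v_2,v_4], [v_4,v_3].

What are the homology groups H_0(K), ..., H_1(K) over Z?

We work with the vertex ordering v_0 < v_1 < v_2 < v_3 < v_4 < v_5 < v_6 < v_7 < v_8. The simplices of K, each written with vertices in increasing order, are:

  0-simplices (9): [v_0], [v_1], [v_2], [v_3], [v_4], [v_5], [v_6], [v_7], [v_8]
  1-simplices (12): [v_0,v_1], [v_0,v_4], [v_1,v_4], [v_2,v_4], [v_2,v_5], [v_3,v_4], [v_3,v_8], [v_4,v_5], [v_4,v_6], [v_4,v_7], [v_4,v_8], [v_6,v_7]

so the chain groups are C_0 ≅ Z^9, C_1 ≅ Z^12.

Boundary ∂_1: C_1 → C_0 sends each edge [p,q] (with p < q) to q − p. For instance
  ∂[v_6,v_7] = [v_7] − [v_6].
The resulting 9×12 matrix has rank 8, and its Smith normal form has invariant factors (1,1,1,1,1,1,1,1).

From H_k ≅ ker(∂_k) / im(∂_{k+1}) we obtain:

  H_0: rank C_0 − rank ∂_1 = 9 − 8 = 1, and the invariant factors of ∂_1 are all 1, so H_0 = Z.
  H_1: rank ker ∂_1 − rank ∂_2 = (12 − 8) − 0 = 4, and there is no ∂_2, so H_1 = Z^4.

As a check, the Euler characteristic is 9 − 12 = -3, which agrees with 1 − 4 = -3.
(K is a triangulation of a wedge of 4 circles.)

H_0 = Z,  H_1 = Z^4.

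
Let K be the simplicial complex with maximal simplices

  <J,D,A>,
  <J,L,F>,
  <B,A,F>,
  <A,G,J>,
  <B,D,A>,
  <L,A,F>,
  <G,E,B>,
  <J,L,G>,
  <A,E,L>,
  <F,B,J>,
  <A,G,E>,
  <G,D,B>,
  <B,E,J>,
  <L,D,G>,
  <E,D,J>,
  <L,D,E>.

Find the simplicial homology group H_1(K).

We work with the vertex ordering A < B < D < E < F < G < J < L. The simplices of K, each written with vertices in increasing order, are:

  0-simplices (8): A, B, D, E, F, G, J, L
  1-simplices (24): AB, AD, AE, AF, AG, AJ, AL, BD, BE, BF, BG, BJ, DE, DG, DJ, DL, EG, EJ, EL, FJ, FL, GJ, GL, JL
  2-simplices (16): ABD, ABF, ADJ, AEG, AEL, AFL, AGJ, BDG, BEG, BEJ, BFJ, DEJ, DEL, DGL, FJL, GJL

so the chain groups are C_0 ≅ Z^8, C_1 ≅ Z^24, C_2 ≅ Z^16.

∂_1: C_1 → C_0 maps an edge to its endpoints' difference, ∂[p,q] = q − p.
The resulting 8×24 matrix has rank 7, and its Smith normal form has invariant factors (1,1,1,1,1,1,1).

The boundary map ∂_2: C_2 → C_1 sends each 2-simplex [p,q,r] to [q,r] − [p,r] + [p,q]. For instance
  ∂AEL = EL − AL + AE,
  ∂ABD = BD − AD + AB.
This gives a 24×16 integer matrix of rank 15; reducing to Smith normal form yields diagonal entries (1,1,1,1,1,1,1,1,1,1,1,1,1,1,1).

From H_k ≅ ker(∂_k) / im(∂_{k+1}) we obtain:

  H_1: rank ker ∂_1 − rank ∂_2 = (24 − 7) − 15 = 2, and the invariant factors of ∂_2 are all 1, so H_1 = Z^2.

(K is a triangulation of the torus T^2.)

H_1 ≅ Z^2.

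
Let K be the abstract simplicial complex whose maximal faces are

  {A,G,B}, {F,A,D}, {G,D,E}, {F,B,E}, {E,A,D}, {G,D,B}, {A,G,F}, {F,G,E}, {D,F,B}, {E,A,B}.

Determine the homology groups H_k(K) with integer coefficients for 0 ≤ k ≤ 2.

Fix the vertex order A < B < D < E < F < G and write every simplex with vertices in increasing order. Then dim K = 2 and the simplices of K are:

  0-simplices (6): A, B, D, E, F, G
  1-simplices (15): AB, AD, AE, AF, AG, BD, BE, BF, BG, DE, DF, DG, EF, EG, FG
  2-simplices (10): ABE, ABG, ADE, ADF, AFG, BDF, BDG, BEF, DEG, EFG

Hence C_0 ≅ Z^6, C_1 ≅ Z^15, C_2 ≅ Z^10.

∂_1: C_1 → C_0 sends each edge [p,q] (with p < q) to q − p.
As a 6×15 matrix over Z this has rank 5, with invariant factors (1,1,1,1,1).

Boundary ∂_2: C_2 → C_1 acts by ∂[p,q,r] = [q,r] − [p,r] + [p,q]. For instance
  ∂BDF = DF − BF + BD,
  ∂EFG = FG − EG + EF.
As a 15×10 matrix over Z this has rank 10, with invariant factors (1,1,1,1,1,1,1,1,1,2).

Reading off H_k = ker ∂_k / im ∂_{k+1}:

  H_0: rank C_0 − rank ∂_1 = 6 − 5 = 1, and the invariant factors of ∂_1 are all 1, so H_0 = Z.
  H_1: rank ker ∂_1 − rank ∂_2 = (15 − 5) − 10 = 0, and ∂_2 has invariant factor 2 > 1, so H_1 = Z/2.
  H_2: rank ker ∂_2 − rank ∂_3 = (10 − 10) − 0 = 0, and there is no ∂_3, so H_2 = 0.

As a check, the Euler characteristic is 6 − 15 + 10 = 1, which agrees with 1 − 0 + 0 = 1.
(K is a triangulation of the real projective plane RP^2.)

H_0 ≅ Z,  H_1 ≅ Z/2,  H_2 = 0.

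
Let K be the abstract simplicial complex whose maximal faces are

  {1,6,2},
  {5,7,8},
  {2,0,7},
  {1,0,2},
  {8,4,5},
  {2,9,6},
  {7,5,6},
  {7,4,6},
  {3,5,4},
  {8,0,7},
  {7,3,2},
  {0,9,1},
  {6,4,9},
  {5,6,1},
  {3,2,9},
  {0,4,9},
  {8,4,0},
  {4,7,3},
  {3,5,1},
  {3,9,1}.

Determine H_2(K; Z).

H_2 ≅ 0.

We work with the vertex ordering 0 < 1 < 2 < 3 < 4 < 5 < 6 < 7 < 8 < 9. The simplices of K, each written with vertices in increasing order, are:

  0-simplices (10): [0], [1], [2], [3], [4], [5], [6], [7], [8], [9]
  1-simplices (30): (30 of them)
  2-simplices (20): (20 of them)

giving chain groups C_0 ≅ Z^10, C_1 ≅ Z^30, C_2 ≅ Z^20.

The boundary map ∂_1: C_1 → C_0 sends each edge [p,q] (with p < q) to q − p. For instance
  ∂[0,1] = [1] − [0].
The resulting 10×30 matrix has rank 9, and its Smith normal form has invariant factors (1,1,1,1,1,1,1,1,1).

∂_2: C_2 → C_1 acts by ∂[p,q,r] = [q,r] − [p,r] + [p,q]. For instance
  ∂[0,1,9] = [1,9] − [0,9] + [0,1],
  ∂[0,7,8] = [7,8] − [0,8] + [0,7].
The resulting 30×20 matrix has rank 20, and its Smith normal form has invariant factors (1,1,1,1,1,1,1,1,1,1,1,1,1,1,1,1,1,1,1,2).

Now H_k = ker ∂_k / im ∂_{k+1}, so:

  H_2: rank ker ∂_2 − rank ∂_3 = (20 − 20) − 0 = 0, and there is no ∂_3, so H_2 = 0.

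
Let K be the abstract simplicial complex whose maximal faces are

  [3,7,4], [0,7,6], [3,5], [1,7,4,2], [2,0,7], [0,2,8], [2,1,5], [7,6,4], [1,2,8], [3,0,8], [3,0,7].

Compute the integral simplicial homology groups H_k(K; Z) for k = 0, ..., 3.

H_0 = Z,  H_1 = Z,  H_2 = 0,  H_3 = 0.

Take the total order 0 < 1 < 2 < 3 < 4 < 5 < 6 < 7 < 8 on the vertex set. Then K (dimension 3) consists of the simplices:

  0-simplices (9): [0], [1], [2], [3], [4], [5], [6], [7], [8]
  1-simplices (21): [0,2], [0,3], [0,6], [0,7], [0,8], [1,2], [1,4], [1,5], [1,7], [1,8], [2,4], [2,5], [2,7], [2,8], [3,4], [3,5], [3,7], [3,8], [4,6], [4,7], [6,7]
  2-simplices (13): [0,2,7], [0,2,8], [0,3,7], [0,3,8], [0,6,7], [1,2,4], [1,2,5], [1,2,7], [1,2,8], [1,4,7], [2,4,7], [3,4,7], [4,6,7]
  3-simplices (1): [1,2,4,7]

giving chain groups C_0 ≅ Z^9, C_1 ≅ Z^21, C_2 ≅ Z^13, C_3 ≅ Z^1.

∂_1: C_1 → C_0 is given by ∂[p,q] = [q] − [p].
This gives a 9×21 integer matrix of rank 8; reducing to Smith normal form yields diagonal entries (1,1,1,1,1,1,1,1).

The boundary map ∂_2: C_2 → C_1 acts by ∂[p,q,r] = [q,r] − [p,r] + [p,q]. For instance
  ∂[3,4,7] = [4,7] − [3,7] + [3,4],
  ∂[0,3,8] = [3,8] − [0,8] + [0,3].
The resulting 21×13 matrix has rank 12, and its Smith normal form has invariant factors (1,1,1,1,1,1,1,1,1,1,1,1).

The boundary map ∂_3: C_3 → C_2 sends each 3-simplex σ to the alternating sum Σ_i (−1)^i (σ with its i-th vertex removed). For instance
  ∂[1,2,4,7] = [2,4,7] − [1,4,7] + [1,2,7] − [1,2,4].
The 13×1 boundary matrix has rank 1 and Smith normal form diag(1).

Reading off H_k = ker ∂_k / im ∂_{k+1}:

  H_0: rank C_0 − rank ∂_1 = 9 − 8 = 1, and the invariant factors of ∂_1 are all 1, so H_0 ≅ Z.
  H_1: rank ker ∂_1 − rank ∂_2 = (21 − 8) − 12 = 1, and the invariant factors of ∂_2 are all 1, so H_1 ≅ Z.
  H_2: rank ker ∂_2 − rank ∂_3 = (13 − 12) − 1 = 0, and the invariant factors of ∂_3 are all 1, so H_2 ≅ 0.
  H_3: rank ker ∂_3 − rank ∂_4 = (1 − 1) − 0 = 0, and there is no ∂_4, so H_3 ≅ 0.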